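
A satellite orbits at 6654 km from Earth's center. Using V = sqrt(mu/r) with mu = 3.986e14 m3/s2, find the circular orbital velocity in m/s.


V = sqrt(3.986e14 / 6654000) = 7740 m/s

7740 m/s


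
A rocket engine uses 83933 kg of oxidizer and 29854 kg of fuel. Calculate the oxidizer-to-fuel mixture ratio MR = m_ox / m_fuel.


MR = 83933 / 29854 = 2.81

2.81


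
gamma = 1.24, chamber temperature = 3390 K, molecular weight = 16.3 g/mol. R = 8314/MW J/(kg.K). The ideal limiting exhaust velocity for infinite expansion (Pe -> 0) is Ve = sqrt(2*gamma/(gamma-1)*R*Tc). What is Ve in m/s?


R = 8314 / 16.3 = 510.06 J/(kg.K)
Ve = sqrt(2 * 1.24 / (1.24 - 1) * 510.06 * 3390) = 4227 m/s

4227 m/s


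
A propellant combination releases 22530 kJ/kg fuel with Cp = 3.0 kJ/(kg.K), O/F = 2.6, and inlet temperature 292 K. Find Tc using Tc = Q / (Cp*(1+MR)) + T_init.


Tc = 22530 / (3.0 * (1 + 2.6)) + 292 = 2378 K

2378 K


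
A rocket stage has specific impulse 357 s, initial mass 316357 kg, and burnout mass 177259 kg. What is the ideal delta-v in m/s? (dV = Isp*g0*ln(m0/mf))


Ve = 357 * 9.81 = 3502.17 m/s
dV = 3502.17 * ln(316357/177259) = 2029 m/s

2029 m/s


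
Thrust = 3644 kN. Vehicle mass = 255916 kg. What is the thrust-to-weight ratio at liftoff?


TWR = 3644000 / (255916 * 9.81) = 1.45

1.45


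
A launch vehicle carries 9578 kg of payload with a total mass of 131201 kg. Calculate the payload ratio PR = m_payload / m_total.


PR = 9578 / 131201 = 0.073

0.073


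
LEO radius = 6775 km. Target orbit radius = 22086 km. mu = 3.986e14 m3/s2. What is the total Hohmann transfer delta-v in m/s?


V1 = sqrt(mu/r1) = 7670.33 m/s
dV1 = V1*(sqrt(2*r2/(r1+r2)) - 1) = 1818.92 m/s
V2 = sqrt(mu/r2) = 4248.25 m/s
dV2 = V2*(1 - sqrt(2*r1/(r1+r2))) = 1337.37 m/s
Total dV = 3156 m/s

3156 m/s


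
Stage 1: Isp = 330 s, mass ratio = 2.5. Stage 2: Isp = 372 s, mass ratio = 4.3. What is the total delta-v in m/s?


dV1 = 330 * 9.81 * ln(2.5) = 2966.3 m/s
dV2 = 372 * 9.81 * ln(4.3) = 5323.0 m/s
Total dV = 2966.3 + 5323.0 = 8289.3 m/s ~ 8289 m/s

8289 m/s


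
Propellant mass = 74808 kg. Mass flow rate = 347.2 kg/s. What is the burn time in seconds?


tb = 74808 / 347.2 = 215.5 s

215.5 s


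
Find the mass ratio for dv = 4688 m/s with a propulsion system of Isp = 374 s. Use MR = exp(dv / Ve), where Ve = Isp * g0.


Ve = 374 * 9.81 = 3668.94 m/s
MR = exp(4688 / 3668.94) = 3.589

3.589


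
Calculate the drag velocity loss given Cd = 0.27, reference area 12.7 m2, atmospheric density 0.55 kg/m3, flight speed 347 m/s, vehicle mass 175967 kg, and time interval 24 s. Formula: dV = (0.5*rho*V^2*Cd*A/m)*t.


D = 0.5 * 0.55 * 347^2 * 0.27 * 12.7 = 113542.68 N
a = 113542.68 / 175967 = 0.6452 m/s2
dV = 0.6452 * 24 = 15.5 m/s

15.5 m/s


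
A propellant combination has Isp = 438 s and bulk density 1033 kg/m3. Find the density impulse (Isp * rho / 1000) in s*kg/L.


rho*Isp = 438 * 1033 / 1000 = 452 s*kg/L

452 s*kg/L


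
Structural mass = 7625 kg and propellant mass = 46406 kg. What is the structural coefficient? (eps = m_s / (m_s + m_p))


eps = 7625 / (7625 + 46406) = 0.1411

0.1411


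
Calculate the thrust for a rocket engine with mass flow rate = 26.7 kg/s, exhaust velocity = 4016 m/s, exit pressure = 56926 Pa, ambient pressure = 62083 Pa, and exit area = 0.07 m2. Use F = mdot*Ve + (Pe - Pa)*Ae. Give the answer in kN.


F = 26.7 * 4016 + (56926 - 62083) * 0.07 = 106866.0 N = 106.9 kN

106.9 kN


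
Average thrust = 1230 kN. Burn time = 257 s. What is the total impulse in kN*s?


It = 1230 * 257 = 316110 kN*s

316110 kN*s


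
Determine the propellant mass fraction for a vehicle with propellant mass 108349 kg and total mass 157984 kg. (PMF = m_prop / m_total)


PMF = 108349 / 157984 = 0.686

0.686


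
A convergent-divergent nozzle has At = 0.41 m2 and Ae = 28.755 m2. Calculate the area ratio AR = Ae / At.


AR = 28.755 / 0.41 = 70.1

70.1


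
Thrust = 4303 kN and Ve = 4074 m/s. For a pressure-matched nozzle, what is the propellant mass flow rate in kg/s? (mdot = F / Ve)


mdot = F / Ve = 4303000 / 4074 = 1056.2 kg/s

1056.2 kg/s


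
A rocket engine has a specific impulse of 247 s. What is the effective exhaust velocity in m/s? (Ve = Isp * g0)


Ve = Isp * g0 = 247 * 9.81 = 2423.1 m/s

2423.1 m/s


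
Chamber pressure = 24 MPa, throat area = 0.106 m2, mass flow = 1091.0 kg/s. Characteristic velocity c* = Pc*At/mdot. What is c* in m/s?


c* = 24e6 * 0.106 / 1091.0 = 2332 m/s

2332 m/s


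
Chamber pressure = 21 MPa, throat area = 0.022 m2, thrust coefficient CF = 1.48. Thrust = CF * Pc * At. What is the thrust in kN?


F = 1.48 * 21e6 * 0.022 = 683760.0 N = 683.8 kN

683.8 kN


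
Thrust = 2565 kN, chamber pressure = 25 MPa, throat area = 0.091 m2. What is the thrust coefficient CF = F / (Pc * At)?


CF = 2565000 / (25e6 * 0.091) = 1.13

1.13


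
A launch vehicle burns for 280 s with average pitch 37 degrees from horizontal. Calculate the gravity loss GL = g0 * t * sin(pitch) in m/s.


GL = 9.81 * 280 * sin(37 deg) = 1653 m/s

1653 m/s


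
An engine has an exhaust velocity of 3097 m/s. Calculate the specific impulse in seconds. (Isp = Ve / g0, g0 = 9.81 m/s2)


Isp = Ve / g0 = 3097 / 9.81 = 315.7 s

315.7 s


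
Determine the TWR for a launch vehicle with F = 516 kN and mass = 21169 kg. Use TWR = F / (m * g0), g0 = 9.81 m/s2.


TWR = 516000 / (21169 * 9.81) = 2.48

2.48


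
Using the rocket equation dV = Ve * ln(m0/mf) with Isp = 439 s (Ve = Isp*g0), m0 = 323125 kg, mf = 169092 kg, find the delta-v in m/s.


Ve = 439 * 9.81 = 4306.59 m/s
dV = 4306.59 * ln(323125/169092) = 2789 m/s

2789 m/s


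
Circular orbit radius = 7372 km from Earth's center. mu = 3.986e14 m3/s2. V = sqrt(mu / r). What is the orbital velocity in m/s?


V = sqrt(3.986e14 / 7372000) = 7353 m/s

7353 m/s


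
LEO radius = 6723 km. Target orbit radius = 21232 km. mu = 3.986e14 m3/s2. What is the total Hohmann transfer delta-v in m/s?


V1 = sqrt(mu/r1) = 7699.94 m/s
dV1 = V1*(sqrt(2*r2/(r1+r2)) - 1) = 1790.1 m/s
V2 = sqrt(mu/r2) = 4332.85 m/s
dV2 = V2*(1 - sqrt(2*r1/(r1+r2))) = 1327.88 m/s
Total dV = 3118 m/s

3118 m/s


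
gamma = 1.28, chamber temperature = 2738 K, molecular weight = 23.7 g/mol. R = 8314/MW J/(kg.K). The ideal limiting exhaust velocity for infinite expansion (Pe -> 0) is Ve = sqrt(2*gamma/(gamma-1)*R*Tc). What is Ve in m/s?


R = 8314 / 23.7 = 350.8 J/(kg.K)
Ve = sqrt(2 * 1.28 / (1.28 - 1) * 350.8 * 2738) = 2963 m/s

2963 m/s


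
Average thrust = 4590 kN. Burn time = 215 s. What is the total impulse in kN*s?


It = 4590 * 215 = 986850 kN*s

986850 kN*s


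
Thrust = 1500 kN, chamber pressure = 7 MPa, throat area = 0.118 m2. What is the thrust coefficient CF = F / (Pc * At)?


CF = 1500000 / (7e6 * 0.118) = 1.82

1.82


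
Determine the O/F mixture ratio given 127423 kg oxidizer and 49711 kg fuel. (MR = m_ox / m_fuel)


MR = 127423 / 49711 = 2.56

2.56


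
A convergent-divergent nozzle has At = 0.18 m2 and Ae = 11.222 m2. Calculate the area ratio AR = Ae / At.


AR = 11.222 / 0.18 = 62.3

62.3


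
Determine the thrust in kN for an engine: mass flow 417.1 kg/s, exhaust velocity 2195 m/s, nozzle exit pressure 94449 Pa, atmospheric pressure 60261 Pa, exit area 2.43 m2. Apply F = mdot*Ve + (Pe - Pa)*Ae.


F = 417.1 * 2195 + (94449 - 60261) * 2.43 = 998611.0 N = 998.6 kN

998.6 kN


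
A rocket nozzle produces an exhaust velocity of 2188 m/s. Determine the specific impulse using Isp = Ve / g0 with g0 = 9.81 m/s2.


Isp = Ve / g0 = 2188 / 9.81 = 223.0 s

223.0 s


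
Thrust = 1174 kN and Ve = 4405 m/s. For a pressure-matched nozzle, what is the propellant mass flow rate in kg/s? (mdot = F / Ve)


mdot = F / Ve = 1174000 / 4405 = 266.5 kg/s

266.5 kg/s


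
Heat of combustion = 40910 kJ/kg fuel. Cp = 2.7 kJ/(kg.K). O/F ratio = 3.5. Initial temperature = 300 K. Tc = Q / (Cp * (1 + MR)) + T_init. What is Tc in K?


Tc = 40910 / (2.7 * (1 + 3.5)) + 300 = 3667 K

3667 K


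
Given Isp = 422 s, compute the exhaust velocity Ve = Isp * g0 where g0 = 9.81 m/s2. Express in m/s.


Ve = Isp * g0 = 422 * 9.81 = 4139.8 m/s

4139.8 m/s


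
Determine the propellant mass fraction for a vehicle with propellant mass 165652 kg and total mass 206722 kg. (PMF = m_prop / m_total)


PMF = 165652 / 206722 = 0.801

0.801


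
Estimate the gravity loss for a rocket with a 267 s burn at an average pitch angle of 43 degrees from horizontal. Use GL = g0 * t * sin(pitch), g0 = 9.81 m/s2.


GL = 9.81 * 267 * sin(43 deg) = 1786 m/s

1786 m/s


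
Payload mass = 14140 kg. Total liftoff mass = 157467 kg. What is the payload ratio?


PR = 14140 / 157467 = 0.0898

0.0898


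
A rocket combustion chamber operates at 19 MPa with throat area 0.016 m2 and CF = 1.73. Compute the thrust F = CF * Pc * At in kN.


F = 1.73 * 19e6 * 0.016 = 525920.0 N = 525.9 kN

525.9 kN


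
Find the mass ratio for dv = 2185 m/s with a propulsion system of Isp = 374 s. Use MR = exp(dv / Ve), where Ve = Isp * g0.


Ve = 374 * 9.81 = 3668.94 m/s
MR = exp(2185 / 3668.94) = 1.814

1.814


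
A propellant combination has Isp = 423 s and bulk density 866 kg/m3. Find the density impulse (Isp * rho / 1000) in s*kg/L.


rho*Isp = 423 * 866 / 1000 = 366 s*kg/L

366 s*kg/L


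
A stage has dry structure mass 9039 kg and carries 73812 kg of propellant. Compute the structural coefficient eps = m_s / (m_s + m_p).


eps = 9039 / (9039 + 73812) = 0.1091

0.1091


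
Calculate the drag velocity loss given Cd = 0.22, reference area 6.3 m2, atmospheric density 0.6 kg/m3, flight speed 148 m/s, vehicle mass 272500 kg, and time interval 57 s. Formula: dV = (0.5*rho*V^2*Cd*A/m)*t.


D = 0.5 * 0.6 * 148^2 * 0.22 * 6.3 = 9107.68 N
a = 9107.68 / 272500 = 0.0334 m/s2
dV = 0.0334 * 57 = 1.9 m/s

1.9 m/s


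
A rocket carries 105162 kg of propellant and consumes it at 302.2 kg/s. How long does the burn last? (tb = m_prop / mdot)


tb = 105162 / 302.2 = 348.0 s

348.0 s


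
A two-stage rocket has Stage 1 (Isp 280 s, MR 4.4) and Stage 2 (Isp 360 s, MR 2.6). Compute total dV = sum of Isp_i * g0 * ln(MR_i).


dV1 = 280 * 9.81 * ln(4.4) = 4069.7 m/s
dV2 = 360 * 9.81 * ln(2.6) = 3374.5 m/s
Total dV = 4069.7 + 3374.5 = 7444.2 m/s ~ 7444 m/s

7444 m/s


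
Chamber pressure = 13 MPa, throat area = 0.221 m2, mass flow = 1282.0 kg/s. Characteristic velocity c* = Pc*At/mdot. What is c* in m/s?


c* = 13e6 * 0.221 / 1282.0 = 2241 m/s

2241 m/s


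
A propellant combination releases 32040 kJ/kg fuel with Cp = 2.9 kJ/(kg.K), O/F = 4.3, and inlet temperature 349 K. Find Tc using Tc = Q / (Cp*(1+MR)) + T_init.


Tc = 32040 / (2.9 * (1 + 4.3)) + 349 = 2434 K

2434 K


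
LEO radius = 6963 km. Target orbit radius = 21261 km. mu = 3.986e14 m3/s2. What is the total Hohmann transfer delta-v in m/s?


V1 = sqrt(mu/r1) = 7566.07 m/s
dV1 = V1*(sqrt(2*r2/(r1+r2)) - 1) = 1720.77 m/s
V2 = sqrt(mu/r2) = 4329.89 m/s
dV2 = V2*(1 - sqrt(2*r1/(r1+r2))) = 1288.44 m/s
Total dV = 3009 m/s

3009 m/s


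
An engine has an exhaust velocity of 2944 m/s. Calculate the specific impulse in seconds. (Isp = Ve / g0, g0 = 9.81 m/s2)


Isp = Ve / g0 = 2944 / 9.81 = 300.1 s

300.1 s


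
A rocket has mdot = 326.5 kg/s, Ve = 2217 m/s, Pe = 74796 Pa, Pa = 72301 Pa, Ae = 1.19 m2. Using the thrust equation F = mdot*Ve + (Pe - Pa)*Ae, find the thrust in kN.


F = 326.5 * 2217 + (74796 - 72301) * 1.19 = 726820.0 N = 726.8 kN

726.8 kN


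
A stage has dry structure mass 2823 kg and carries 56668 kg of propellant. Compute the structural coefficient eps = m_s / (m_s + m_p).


eps = 2823 / (2823 + 56668) = 0.0475

0.0475


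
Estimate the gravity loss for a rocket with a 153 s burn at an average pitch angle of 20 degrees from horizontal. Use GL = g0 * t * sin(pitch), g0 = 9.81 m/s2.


GL = 9.81 * 153 * sin(20 deg) = 513 m/s

513 m/s


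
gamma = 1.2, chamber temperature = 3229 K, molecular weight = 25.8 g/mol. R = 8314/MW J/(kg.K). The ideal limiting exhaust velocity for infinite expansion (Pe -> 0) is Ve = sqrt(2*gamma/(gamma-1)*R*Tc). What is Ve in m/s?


R = 8314 / 25.8 = 322.25 J/(kg.K)
Ve = sqrt(2 * 1.2 / (1.2 - 1) * 322.25 * 3229) = 3534 m/s

3534 m/s


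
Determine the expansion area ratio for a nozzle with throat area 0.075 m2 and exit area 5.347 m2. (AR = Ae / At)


AR = 5.347 / 0.075 = 71.3

71.3


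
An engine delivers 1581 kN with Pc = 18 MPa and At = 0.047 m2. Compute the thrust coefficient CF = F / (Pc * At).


CF = 1581000 / (18e6 * 0.047) = 1.87

1.87


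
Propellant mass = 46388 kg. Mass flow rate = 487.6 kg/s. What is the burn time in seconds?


tb = 46388 / 487.6 = 95.1 s

95.1 s


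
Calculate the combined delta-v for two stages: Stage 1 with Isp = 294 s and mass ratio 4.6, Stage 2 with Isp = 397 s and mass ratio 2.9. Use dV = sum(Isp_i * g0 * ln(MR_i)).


dV1 = 294 * 9.81 * ln(4.6) = 4401.4 m/s
dV2 = 397 * 9.81 * ln(2.9) = 4146.6 m/s
Total dV = 4401.4 + 4146.6 = 8548.0 m/s ~ 8548 m/s

8548 m/s


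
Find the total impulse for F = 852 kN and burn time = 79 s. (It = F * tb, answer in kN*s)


It = 852 * 79 = 67308 kN*s

67308 kN*s


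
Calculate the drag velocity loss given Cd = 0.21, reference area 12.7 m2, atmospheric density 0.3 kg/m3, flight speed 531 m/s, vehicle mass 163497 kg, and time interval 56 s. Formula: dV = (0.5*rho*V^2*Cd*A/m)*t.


D = 0.5 * 0.3 * 531^2 * 0.21 * 12.7 = 112798.5 N
a = 112798.5 / 163497 = 0.6899 m/s2
dV = 0.6899 * 56 = 38.6 m/s

38.6 m/s


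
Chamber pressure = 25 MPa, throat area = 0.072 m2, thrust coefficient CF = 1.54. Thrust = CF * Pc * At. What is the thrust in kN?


F = 1.54 * 25e6 * 0.072 = 2.7720e+06 N = 2772.0 kN

2772.0 kN


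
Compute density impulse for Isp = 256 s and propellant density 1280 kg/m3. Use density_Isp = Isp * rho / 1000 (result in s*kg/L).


rho*Isp = 256 * 1280 / 1000 = 328 s*kg/L

328 s*kg/L


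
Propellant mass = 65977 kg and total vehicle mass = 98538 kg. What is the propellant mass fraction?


PMF = 65977 / 98538 = 0.67

0.67


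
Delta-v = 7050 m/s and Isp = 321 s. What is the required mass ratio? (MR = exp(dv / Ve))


Ve = 321 * 9.81 = 3149.01 m/s
MR = exp(7050 / 3149.01) = 9.382

9.382


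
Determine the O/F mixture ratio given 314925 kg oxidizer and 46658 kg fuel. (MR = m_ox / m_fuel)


MR = 314925 / 46658 = 6.75

6.75


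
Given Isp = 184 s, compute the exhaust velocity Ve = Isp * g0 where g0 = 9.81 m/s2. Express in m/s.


Ve = Isp * g0 = 184 * 9.81 = 1805.0 m/s

1805.0 m/s


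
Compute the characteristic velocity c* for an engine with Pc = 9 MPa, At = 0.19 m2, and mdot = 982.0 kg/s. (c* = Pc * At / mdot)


c* = 9e6 * 0.19 / 982.0 = 1741 m/s

1741 m/s


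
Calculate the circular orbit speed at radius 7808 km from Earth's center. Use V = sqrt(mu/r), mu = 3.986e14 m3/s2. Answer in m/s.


V = sqrt(3.986e14 / 7808000) = 7145 m/s

7145 m/s


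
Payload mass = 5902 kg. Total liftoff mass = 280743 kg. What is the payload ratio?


PR = 5902 / 280743 = 0.021

0.021


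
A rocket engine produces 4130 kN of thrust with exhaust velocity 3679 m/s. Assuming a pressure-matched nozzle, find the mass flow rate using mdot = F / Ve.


mdot = F / Ve = 4130000 / 3679 = 1122.6 kg/s

1122.6 kg/s


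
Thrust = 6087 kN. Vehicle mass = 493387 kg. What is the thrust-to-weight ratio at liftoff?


TWR = 6087000 / (493387 * 9.81) = 1.26

1.26


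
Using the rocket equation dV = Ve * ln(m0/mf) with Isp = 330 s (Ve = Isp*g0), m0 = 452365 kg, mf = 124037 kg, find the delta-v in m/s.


Ve = 330 * 9.81 = 3237.3 m/s
dV = 3237.3 * ln(452365/124037) = 4189 m/s

4189 m/s


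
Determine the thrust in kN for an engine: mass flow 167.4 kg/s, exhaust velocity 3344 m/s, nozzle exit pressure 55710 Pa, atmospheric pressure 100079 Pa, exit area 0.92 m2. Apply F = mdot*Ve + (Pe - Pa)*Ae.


F = 167.4 * 3344 + (55710 - 100079) * 0.92 = 518966.0 N = 519.0 kN

519.0 kN


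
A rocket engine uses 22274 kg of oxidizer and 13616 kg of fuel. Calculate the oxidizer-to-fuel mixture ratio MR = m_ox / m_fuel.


MR = 22274 / 13616 = 1.64

1.64


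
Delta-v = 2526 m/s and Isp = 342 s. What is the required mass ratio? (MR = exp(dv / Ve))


Ve = 342 * 9.81 = 3355.02 m/s
MR = exp(2526 / 3355.02) = 2.123

2.123


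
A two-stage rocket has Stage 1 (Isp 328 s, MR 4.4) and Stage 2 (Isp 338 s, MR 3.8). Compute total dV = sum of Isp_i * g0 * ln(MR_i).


dV1 = 328 * 9.81 * ln(4.4) = 4767.3 m/s
dV2 = 338 * 9.81 * ln(3.8) = 4426.6 m/s
Total dV = 4767.3 + 4426.6 = 9193.9 m/s ~ 9194 m/s

9194 m/s


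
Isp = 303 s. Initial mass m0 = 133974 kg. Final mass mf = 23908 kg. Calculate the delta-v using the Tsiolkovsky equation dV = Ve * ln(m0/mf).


Ve = 303 * 9.81 = 2972.43 m/s
dV = 2972.43 * ln(133974/23908) = 5123 m/s

5123 m/s


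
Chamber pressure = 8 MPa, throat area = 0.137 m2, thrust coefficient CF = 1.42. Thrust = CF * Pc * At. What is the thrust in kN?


F = 1.42 * 8e6 * 0.137 = 1.5563e+06 N = 1556.3 kN

1556.3 kN


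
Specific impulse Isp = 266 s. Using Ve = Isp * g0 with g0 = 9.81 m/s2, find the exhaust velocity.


Ve = Isp * g0 = 266 * 9.81 = 2609.5 m/s

2609.5 m/s


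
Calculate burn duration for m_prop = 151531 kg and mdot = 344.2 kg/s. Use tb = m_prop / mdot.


tb = 151531 / 344.2 = 440.2 s

440.2 s


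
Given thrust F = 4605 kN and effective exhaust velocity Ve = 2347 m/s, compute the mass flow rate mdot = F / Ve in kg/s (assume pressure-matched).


mdot = F / Ve = 4605000 / 2347 = 1962.1 kg/s

1962.1 kg/s


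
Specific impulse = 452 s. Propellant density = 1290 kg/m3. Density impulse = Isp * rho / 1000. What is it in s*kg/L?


rho*Isp = 452 * 1290 / 1000 = 583 s*kg/L

583 s*kg/L


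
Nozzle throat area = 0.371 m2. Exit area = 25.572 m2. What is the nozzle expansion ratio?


AR = 25.572 / 0.371 = 68.9

68.9


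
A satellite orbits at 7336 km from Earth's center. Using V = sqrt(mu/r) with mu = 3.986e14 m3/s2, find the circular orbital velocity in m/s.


V = sqrt(3.986e14 / 7336000) = 7371 m/s

7371 m/s


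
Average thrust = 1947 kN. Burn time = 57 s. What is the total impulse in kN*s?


It = 1947 * 57 = 110979 kN*s

110979 kN*s


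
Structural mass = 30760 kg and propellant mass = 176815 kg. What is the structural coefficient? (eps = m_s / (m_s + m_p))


eps = 30760 / (30760 + 176815) = 0.1482

0.1482


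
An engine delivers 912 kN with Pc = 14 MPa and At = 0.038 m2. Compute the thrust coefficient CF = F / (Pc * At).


CF = 912000 / (14e6 * 0.038) = 1.71

1.71


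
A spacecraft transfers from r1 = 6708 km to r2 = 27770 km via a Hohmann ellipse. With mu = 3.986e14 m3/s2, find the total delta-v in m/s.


V1 = sqrt(mu/r1) = 7708.54 m/s
dV1 = V1*(sqrt(2*r2/(r1+r2)) - 1) = 2075.18 m/s
V2 = sqrt(mu/r2) = 3788.62 m/s
dV2 = V2*(1 - sqrt(2*r1/(r1+r2))) = 1425.3 m/s
Total dV = 3500 m/s

3500 m/s


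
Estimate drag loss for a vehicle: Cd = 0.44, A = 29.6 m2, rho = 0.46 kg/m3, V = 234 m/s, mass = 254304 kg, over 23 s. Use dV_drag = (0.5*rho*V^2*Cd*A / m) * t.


D = 0.5 * 0.46 * 234^2 * 0.44 * 29.6 = 164022.69 N
a = 164022.69 / 254304 = 0.645 m/s2
dV = 0.645 * 23 = 14.8 m/s

14.8 m/s


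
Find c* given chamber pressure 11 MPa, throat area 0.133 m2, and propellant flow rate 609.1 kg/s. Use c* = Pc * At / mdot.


c* = 11e6 * 0.133 / 609.1 = 2402 m/s

2402 m/s


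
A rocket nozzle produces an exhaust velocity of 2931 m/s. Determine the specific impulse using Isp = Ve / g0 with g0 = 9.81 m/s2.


Isp = Ve / g0 = 2931 / 9.81 = 298.8 s

298.8 s


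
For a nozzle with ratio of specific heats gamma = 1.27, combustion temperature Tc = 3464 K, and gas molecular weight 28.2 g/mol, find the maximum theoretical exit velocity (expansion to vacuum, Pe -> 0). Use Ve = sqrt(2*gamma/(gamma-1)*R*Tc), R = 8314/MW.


R = 8314 / 28.2 = 294.82 J/(kg.K)
Ve = sqrt(2 * 1.27 / (1.27 - 1) * 294.82 * 3464) = 3100 m/s

3100 m/s


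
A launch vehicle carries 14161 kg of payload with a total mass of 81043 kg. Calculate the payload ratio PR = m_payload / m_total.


PR = 14161 / 81043 = 0.1747

0.1747


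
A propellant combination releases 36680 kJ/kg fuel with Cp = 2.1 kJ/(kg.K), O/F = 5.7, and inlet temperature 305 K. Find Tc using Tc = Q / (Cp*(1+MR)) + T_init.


Tc = 36680 / (2.1 * (1 + 5.7)) + 305 = 2912 K

2912 K


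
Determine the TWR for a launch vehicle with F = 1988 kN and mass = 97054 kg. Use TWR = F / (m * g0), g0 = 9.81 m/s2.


TWR = 1988000 / (97054 * 9.81) = 2.09

2.09


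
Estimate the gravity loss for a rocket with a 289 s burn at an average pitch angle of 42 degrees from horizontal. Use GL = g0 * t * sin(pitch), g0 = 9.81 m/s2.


GL = 9.81 * 289 * sin(42 deg) = 1897 m/s

1897 m/s


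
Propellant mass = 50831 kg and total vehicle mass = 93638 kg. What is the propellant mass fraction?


PMF = 50831 / 93638 = 0.543

0.543


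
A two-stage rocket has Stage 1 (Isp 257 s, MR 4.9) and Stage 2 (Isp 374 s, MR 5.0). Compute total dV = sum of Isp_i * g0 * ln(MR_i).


dV1 = 257 * 9.81 * ln(4.9) = 4006.7 m/s
dV2 = 374 * 9.81 * ln(5.0) = 5904.9 m/s
Total dV = 4006.7 + 5904.9 = 9911.6 m/s ~ 9912 m/s

9912 m/s


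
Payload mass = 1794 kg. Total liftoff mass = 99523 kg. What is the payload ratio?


PR = 1794 / 99523 = 0.018

0.018


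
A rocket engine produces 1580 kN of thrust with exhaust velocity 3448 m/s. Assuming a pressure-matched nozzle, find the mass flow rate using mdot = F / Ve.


mdot = F / Ve = 1580000 / 3448 = 458.2 kg/s

458.2 kg/s


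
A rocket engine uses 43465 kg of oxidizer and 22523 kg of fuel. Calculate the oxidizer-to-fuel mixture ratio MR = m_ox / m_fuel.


MR = 43465 / 22523 = 1.93

1.93


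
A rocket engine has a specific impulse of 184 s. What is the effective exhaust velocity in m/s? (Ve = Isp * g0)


Ve = Isp * g0 = 184 * 9.81 = 1805.0 m/s

1805.0 m/s


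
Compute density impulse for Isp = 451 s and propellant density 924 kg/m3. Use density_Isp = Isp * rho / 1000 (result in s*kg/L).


rho*Isp = 451 * 924 / 1000 = 417 s*kg/L

417 s*kg/L


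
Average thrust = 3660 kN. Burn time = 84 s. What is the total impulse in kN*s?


It = 3660 * 84 = 307440 kN*s

307440 kN*s


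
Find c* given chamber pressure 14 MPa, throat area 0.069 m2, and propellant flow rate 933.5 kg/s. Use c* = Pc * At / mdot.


c* = 14e6 * 0.069 / 933.5 = 1035 m/s

1035 m/s


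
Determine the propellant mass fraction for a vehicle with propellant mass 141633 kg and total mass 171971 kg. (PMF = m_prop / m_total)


PMF = 141633 / 171971 = 0.824

0.824


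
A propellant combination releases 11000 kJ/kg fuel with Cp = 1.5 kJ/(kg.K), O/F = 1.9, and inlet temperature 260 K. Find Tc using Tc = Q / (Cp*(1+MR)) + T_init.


Tc = 11000 / (1.5 * (1 + 1.9)) + 260 = 2789 K

2789 K


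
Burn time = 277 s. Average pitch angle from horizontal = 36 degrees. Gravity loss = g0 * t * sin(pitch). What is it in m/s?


GL = 9.81 * 277 * sin(36 deg) = 1597 m/s

1597 m/s


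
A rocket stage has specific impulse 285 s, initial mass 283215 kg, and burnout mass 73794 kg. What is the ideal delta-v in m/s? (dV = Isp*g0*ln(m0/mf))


Ve = 285 * 9.81 = 2795.85 m/s
dV = 2795.85 * ln(283215/73794) = 3760 m/s

3760 m/s


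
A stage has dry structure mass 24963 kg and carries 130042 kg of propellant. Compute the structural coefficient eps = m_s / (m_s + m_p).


eps = 24963 / (24963 + 130042) = 0.161

0.161


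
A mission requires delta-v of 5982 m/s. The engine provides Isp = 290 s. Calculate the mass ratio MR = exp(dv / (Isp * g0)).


Ve = 290 * 9.81 = 2844.9 m/s
MR = exp(5982 / 2844.9) = 8.188

8.188


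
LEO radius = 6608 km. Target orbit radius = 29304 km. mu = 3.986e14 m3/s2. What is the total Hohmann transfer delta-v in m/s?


V1 = sqrt(mu/r1) = 7766.65 m/s
dV1 = V1*(sqrt(2*r2/(r1+r2)) - 1) = 2155.19 m/s
V2 = sqrt(mu/r2) = 3688.12 m/s
dV2 = V2*(1 - sqrt(2*r1/(r1+r2))) = 1450.76 m/s
Total dV = 3606 m/s

3606 m/s


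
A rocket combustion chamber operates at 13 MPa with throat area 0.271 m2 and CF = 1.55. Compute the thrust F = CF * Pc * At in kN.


F = 1.55 * 13e6 * 0.271 = 5.4607e+06 N = 5460.7 kN

5460.7 kN


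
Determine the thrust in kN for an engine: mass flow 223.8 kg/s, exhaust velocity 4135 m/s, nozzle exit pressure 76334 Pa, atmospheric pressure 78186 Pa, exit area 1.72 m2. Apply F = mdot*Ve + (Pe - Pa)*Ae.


F = 223.8 * 4135 + (76334 - 78186) * 1.72 = 922228.0 N = 922.2 kN

922.2 kN


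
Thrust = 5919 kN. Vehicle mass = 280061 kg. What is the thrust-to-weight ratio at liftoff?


TWR = 5919000 / (280061 * 9.81) = 2.15

2.15


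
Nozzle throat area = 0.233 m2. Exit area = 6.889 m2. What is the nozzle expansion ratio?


AR = 6.889 / 0.233 = 29.6

29.6


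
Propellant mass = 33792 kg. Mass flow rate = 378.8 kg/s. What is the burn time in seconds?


tb = 33792 / 378.8 = 89.2 s

89.2 s


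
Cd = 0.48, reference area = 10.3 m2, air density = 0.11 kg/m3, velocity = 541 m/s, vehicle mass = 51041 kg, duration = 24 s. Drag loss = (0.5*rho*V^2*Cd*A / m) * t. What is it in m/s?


D = 0.5 * 0.11 * 541^2 * 0.48 * 10.3 = 79585.82 N
a = 79585.82 / 51041 = 1.5593 m/s2
dV = 1.5593 * 24 = 37.4 m/s

37.4 m/s


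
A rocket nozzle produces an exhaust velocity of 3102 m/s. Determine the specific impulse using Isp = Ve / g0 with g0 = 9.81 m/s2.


Isp = Ve / g0 = 3102 / 9.81 = 316.2 s

316.2 s


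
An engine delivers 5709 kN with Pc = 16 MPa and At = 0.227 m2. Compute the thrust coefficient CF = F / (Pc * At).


CF = 5709000 / (16e6 * 0.227) = 1.57

1.57


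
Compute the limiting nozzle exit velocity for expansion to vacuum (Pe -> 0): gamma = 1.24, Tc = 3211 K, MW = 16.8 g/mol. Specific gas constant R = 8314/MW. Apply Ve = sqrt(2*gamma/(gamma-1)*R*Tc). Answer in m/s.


R = 8314 / 16.8 = 494.88 J/(kg.K)
Ve = sqrt(2 * 1.24 / (1.24 - 1) * 494.88 * 3211) = 4052 m/s

4052 m/s


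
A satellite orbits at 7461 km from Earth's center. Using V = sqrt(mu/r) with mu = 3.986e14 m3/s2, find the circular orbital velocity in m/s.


V = sqrt(3.986e14 / 7461000) = 7309 m/s

7309 m/s


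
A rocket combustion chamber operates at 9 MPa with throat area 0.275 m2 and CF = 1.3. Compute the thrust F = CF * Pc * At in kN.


F = 1.3 * 9e6 * 0.275 = 3.2175e+06 N = 3217.5 kN

3217.5 kN


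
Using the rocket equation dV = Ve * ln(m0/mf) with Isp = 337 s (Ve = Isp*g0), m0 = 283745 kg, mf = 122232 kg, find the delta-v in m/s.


Ve = 337 * 9.81 = 3305.97 m/s
dV = 3305.97 * ln(283745/122232) = 2784 m/s

2784 m/s


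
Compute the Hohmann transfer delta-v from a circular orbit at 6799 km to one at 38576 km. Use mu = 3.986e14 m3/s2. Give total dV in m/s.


V1 = sqrt(mu/r1) = 7656.78 m/s
dV1 = V1*(sqrt(2*r2/(r1+r2)) - 1) = 2327.38 m/s
V2 = sqrt(mu/r2) = 3214.47 m/s
dV2 = V2*(1 - sqrt(2*r1/(r1+r2))) = 1454.77 m/s
Total dV = 3782 m/s

3782 m/s


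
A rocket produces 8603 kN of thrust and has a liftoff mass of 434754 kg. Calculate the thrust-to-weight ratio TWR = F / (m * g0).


TWR = 8603000 / (434754 * 9.81) = 2.02

2.02


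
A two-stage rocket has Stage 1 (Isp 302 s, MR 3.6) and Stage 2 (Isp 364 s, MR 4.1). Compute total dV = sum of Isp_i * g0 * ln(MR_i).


dV1 = 302 * 9.81 * ln(3.6) = 3794.9 m/s
dV2 = 364 * 9.81 * ln(4.1) = 5038.4 m/s
Total dV = 3794.9 + 5038.4 = 8833.3 m/s ~ 8833 m/s

8833 m/s


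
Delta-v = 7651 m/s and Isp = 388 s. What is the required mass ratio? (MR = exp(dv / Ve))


Ve = 388 * 9.81 = 3806.28 m/s
MR = exp(7651 / 3806.28) = 7.464

7.464


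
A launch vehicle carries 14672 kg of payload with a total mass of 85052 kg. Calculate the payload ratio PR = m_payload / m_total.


PR = 14672 / 85052 = 0.1725

0.1725


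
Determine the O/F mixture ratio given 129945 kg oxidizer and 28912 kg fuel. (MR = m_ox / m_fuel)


MR = 129945 / 28912 = 4.49

4.49


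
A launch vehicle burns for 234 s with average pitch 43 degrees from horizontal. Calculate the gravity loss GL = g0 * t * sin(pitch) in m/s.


GL = 9.81 * 234 * sin(43 deg) = 1566 m/s

1566 m/s


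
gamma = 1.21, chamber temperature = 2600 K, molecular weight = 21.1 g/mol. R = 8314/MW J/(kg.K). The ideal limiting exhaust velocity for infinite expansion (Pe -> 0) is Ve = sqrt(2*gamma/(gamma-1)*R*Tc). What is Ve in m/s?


R = 8314 / 21.1 = 394.03 J/(kg.K)
Ve = sqrt(2 * 1.21 / (1.21 - 1) * 394.03 * 2600) = 3436 m/s

3436 m/s


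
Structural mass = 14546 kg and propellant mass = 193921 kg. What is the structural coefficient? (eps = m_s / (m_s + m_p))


eps = 14546 / (14546 + 193921) = 0.0698

0.0698


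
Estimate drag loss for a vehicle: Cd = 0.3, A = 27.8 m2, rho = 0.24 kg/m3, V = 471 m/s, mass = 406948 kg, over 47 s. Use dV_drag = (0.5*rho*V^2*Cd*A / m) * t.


D = 0.5 * 0.24 * 471^2 * 0.3 * 27.8 = 222018.47 N
a = 222018.47 / 406948 = 0.5456 m/s2
dV = 0.5456 * 47 = 25.6 m/s

25.6 m/s


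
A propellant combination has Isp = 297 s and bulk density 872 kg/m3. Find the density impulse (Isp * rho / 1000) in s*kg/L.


rho*Isp = 297 * 872 / 1000 = 259 s*kg/L

259 s*kg/L


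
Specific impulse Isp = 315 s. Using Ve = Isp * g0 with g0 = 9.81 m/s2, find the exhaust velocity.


Ve = Isp * g0 = 315 * 9.81 = 3090.2 m/s

3090.2 m/s


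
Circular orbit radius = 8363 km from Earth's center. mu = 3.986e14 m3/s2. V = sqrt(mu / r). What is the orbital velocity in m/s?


V = sqrt(3.986e14 / 8363000) = 6904 m/s

6904 m/s


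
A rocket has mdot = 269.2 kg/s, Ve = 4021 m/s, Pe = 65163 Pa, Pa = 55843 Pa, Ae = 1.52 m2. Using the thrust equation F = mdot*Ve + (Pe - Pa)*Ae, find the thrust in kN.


F = 269.2 * 4021 + (65163 - 55843) * 1.52 = 1.0966e+06 N = 1096.6 kN

1096.6 kN


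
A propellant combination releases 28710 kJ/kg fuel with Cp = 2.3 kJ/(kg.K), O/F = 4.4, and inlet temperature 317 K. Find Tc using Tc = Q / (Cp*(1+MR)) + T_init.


Tc = 28710 / (2.3 * (1 + 4.4)) + 317 = 2629 K

2629 K


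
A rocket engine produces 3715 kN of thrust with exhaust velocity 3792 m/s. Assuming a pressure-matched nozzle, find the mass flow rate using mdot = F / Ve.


mdot = F / Ve = 3715000 / 3792 = 979.7 kg/s

979.7 kg/s


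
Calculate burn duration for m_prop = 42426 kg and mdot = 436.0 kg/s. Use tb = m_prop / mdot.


tb = 42426 / 436.0 = 97.3 s

97.3 s


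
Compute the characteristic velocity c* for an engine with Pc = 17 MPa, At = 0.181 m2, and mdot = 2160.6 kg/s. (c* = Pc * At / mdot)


c* = 17e6 * 0.181 / 2160.6 = 1424 m/s

1424 m/s


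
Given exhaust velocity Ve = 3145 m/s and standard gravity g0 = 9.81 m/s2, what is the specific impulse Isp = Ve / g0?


Isp = Ve / g0 = 3145 / 9.81 = 320.6 s

320.6 s


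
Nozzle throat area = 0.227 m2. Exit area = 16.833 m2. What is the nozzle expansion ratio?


AR = 16.833 / 0.227 = 74.2

74.2


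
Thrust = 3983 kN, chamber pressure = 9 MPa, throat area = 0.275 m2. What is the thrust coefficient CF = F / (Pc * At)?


CF = 3983000 / (9e6 * 0.275) = 1.61

1.61


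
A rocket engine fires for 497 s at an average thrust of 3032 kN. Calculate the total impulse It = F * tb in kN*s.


It = 3032 * 497 = 1506904 kN*s

1506904 kN*s


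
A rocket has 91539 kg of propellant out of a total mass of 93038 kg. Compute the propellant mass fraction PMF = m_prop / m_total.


PMF = 91539 / 93038 = 0.984

0.984


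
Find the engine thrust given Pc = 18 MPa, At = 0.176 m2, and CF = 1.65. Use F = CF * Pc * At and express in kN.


F = 1.65 * 18e6 * 0.176 = 5.2272e+06 N = 5227.2 kN

5227.2 kN


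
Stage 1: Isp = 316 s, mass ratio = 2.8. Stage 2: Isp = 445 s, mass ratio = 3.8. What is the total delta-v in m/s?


dV1 = 316 * 9.81 * ln(2.8) = 3191.8 m/s
dV2 = 445 * 9.81 * ln(3.8) = 5827.9 m/s
Total dV = 3191.8 + 5827.9 = 9019.7 m/s ~ 9020 m/s

9020 m/s


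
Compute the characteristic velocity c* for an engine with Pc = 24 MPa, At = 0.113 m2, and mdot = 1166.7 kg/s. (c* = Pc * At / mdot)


c* = 24e6 * 0.113 / 1166.7 = 2325 m/s

2325 m/s


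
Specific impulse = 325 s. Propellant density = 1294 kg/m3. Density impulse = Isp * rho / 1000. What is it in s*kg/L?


rho*Isp = 325 * 1294 / 1000 = 421 s*kg/L

421 s*kg/L


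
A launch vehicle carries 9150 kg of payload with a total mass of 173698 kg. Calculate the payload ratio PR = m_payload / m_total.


PR = 9150 / 173698 = 0.0527

0.0527


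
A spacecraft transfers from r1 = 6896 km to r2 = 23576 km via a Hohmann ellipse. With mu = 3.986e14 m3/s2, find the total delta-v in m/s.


V1 = sqrt(mu/r1) = 7602.74 m/s
dV1 = V1*(sqrt(2*r2/(r1+r2)) - 1) = 1854.62 m/s
V2 = sqrt(mu/r2) = 4111.82 m/s
dV2 = V2*(1 - sqrt(2*r1/(r1+r2))) = 1345.53 m/s
Total dV = 3200 m/s

3200 m/s


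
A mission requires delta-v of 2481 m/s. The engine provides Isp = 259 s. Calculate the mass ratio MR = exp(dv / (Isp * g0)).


Ve = 259 * 9.81 = 2540.79 m/s
MR = exp(2481 / 2540.79) = 2.655

2.655


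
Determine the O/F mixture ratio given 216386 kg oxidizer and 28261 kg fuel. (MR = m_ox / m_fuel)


MR = 216386 / 28261 = 7.66

7.66


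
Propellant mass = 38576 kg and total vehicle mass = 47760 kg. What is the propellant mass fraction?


PMF = 38576 / 47760 = 0.808

0.808


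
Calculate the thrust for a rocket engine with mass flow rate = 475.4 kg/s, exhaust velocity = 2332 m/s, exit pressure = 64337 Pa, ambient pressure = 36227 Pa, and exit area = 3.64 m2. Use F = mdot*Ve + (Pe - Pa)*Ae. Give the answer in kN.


F = 475.4 * 2332 + (64337 - 36227) * 3.64 = 1.2110e+06 N = 1211.0 kN

1211.0 kN


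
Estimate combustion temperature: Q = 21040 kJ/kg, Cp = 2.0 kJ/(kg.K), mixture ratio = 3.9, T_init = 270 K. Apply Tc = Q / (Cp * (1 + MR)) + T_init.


Tc = 21040 / (2.0 * (1 + 3.9)) + 270 = 2417 K

2417 K


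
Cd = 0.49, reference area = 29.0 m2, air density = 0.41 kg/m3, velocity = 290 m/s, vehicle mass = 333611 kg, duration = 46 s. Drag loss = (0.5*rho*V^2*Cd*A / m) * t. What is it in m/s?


D = 0.5 * 0.41 * 290^2 * 0.49 * 29.0 = 244987.5 N
a = 244987.5 / 333611 = 0.7344 m/s2
dV = 0.7344 * 46 = 33.8 m/s

33.8 m/s


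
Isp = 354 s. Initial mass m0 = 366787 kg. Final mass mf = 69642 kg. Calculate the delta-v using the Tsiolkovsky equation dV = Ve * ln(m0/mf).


Ve = 354 * 9.81 = 3472.74 m/s
dV = 3472.74 * ln(366787/69642) = 5770 m/s

5770 m/s


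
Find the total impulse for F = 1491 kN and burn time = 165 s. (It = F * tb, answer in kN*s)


It = 1491 * 165 = 246015 kN*s

246015 kN*s


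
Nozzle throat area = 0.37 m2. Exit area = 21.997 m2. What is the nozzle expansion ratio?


AR = 21.997 / 0.37 = 59.5

59.5


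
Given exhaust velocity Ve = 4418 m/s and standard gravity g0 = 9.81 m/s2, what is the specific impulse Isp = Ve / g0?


Isp = Ve / g0 = 4418 / 9.81 = 450.4 s

450.4 s


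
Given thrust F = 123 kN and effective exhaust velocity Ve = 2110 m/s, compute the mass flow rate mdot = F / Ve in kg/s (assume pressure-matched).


mdot = F / Ve = 123000 / 2110 = 58.3 kg/s

58.3 kg/s


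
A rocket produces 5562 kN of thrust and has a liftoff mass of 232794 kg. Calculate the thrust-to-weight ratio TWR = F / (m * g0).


TWR = 5562000 / (232794 * 9.81) = 2.44

2.44


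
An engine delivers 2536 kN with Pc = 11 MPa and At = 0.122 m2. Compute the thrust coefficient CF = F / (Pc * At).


CF = 2536000 / (11e6 * 0.122) = 1.89

1.89


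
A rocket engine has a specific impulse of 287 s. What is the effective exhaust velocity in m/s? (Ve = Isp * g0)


Ve = Isp * g0 = 287 * 9.81 = 2815.5 m/s

2815.5 m/s


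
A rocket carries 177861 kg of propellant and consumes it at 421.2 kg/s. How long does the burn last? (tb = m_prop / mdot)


tb = 177861 / 421.2 = 422.3 s

422.3 s


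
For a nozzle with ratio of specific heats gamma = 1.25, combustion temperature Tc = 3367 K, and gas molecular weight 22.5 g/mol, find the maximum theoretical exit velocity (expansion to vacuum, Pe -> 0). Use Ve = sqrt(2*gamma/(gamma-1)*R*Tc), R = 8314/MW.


R = 8314 / 22.5 = 369.51 J/(kg.K)
Ve = sqrt(2 * 1.25 / (1.25 - 1) * 369.51 * 3367) = 3527 m/s

3527 m/s


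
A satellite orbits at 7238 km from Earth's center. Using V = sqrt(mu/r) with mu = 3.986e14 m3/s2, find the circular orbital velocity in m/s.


V = sqrt(3.986e14 / 7238000) = 7421 m/s

7421 m/s


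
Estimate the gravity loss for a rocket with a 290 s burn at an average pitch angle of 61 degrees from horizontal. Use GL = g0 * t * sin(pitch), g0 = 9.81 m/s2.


GL = 9.81 * 290 * sin(61 deg) = 2488 m/s

2488 m/s


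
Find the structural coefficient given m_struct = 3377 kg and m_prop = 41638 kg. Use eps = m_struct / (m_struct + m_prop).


eps = 3377 / (3377 + 41638) = 0.075

0.075


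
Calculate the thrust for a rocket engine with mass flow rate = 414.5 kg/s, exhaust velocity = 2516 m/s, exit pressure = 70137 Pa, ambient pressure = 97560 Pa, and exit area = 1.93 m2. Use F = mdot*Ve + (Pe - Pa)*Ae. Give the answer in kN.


F = 414.5 * 2516 + (70137 - 97560) * 1.93 = 989956.0 N = 990.0 kN

990.0 kN


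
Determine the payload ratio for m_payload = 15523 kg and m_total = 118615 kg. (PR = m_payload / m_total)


PR = 15523 / 118615 = 0.1309

0.1309


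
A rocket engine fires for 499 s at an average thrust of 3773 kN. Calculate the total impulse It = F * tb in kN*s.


It = 3773 * 499 = 1882727 kN*s

1882727 kN*s


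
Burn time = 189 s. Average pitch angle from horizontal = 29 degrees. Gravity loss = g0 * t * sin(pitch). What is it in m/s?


GL = 9.81 * 189 * sin(29 deg) = 899 m/s

899 m/s


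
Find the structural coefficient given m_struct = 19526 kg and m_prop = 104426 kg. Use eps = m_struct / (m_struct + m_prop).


eps = 19526 / (19526 + 104426) = 0.1575

0.1575


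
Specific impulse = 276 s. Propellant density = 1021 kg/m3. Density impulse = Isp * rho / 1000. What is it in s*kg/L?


rho*Isp = 276 * 1021 / 1000 = 282 s*kg/L

282 s*kg/L


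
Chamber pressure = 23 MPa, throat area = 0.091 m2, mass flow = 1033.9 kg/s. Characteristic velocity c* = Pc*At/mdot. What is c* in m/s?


c* = 23e6 * 0.091 / 1033.9 = 2024 m/s

2024 m/s


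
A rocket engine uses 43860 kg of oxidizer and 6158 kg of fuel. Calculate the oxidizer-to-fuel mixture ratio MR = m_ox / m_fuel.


MR = 43860 / 6158 = 7.12

7.12


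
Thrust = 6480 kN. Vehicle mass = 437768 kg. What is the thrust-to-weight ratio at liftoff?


TWR = 6480000 / (437768 * 9.81) = 1.51

1.51


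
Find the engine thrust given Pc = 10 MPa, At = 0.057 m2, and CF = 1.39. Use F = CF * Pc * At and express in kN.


F = 1.39 * 10e6 * 0.057 = 792300.0 N = 792.3 kN

792.3 kN


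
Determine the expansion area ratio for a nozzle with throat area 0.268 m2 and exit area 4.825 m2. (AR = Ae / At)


AR = 4.825 / 0.268 = 18.0

18.0


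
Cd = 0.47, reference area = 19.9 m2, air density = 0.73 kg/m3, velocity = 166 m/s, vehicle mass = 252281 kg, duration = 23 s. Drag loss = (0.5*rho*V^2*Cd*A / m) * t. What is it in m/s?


D = 0.5 * 0.73 * 166^2 * 0.47 * 19.9 = 94071.91 N
a = 94071.91 / 252281 = 0.3729 m/s2
dV = 0.3729 * 23 = 8.6 m/s

8.6 m/s


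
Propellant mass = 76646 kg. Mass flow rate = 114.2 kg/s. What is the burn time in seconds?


tb = 76646 / 114.2 = 671.2 s

671.2 s


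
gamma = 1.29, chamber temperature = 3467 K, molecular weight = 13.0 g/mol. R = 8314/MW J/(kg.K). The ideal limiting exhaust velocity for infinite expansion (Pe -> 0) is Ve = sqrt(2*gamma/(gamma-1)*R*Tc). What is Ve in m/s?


R = 8314 / 13.0 = 639.54 J/(kg.K)
Ve = sqrt(2 * 1.29 / (1.29 - 1) * 639.54 * 3467) = 4441 m/s

4441 m/s


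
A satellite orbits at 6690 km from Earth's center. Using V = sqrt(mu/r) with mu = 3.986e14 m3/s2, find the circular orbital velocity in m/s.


V = sqrt(3.986e14 / 6690000) = 7719 m/s

7719 m/s
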